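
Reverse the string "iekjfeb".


Input: iekjfeb
Reading characters right to left:
  Position 6: 'b'
  Position 5: 'e'
  Position 4: 'f'
  Position 3: 'j'
  Position 2: 'k'
  Position 1: 'e'
  Position 0: 'i'
Reversed: befjkei

befjkei


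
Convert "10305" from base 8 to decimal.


Input: "10305" in base 8
Positional expansion:
  Digit '1' (value 1) x 8^4 = 4096
  Digit '0' (value 0) x 8^3 = 0
  Digit '3' (value 3) x 8^2 = 192
  Digit '0' (value 0) x 8^1 = 0
  Digit '5' (value 5) x 8^0 = 5
Sum = 4293

4293


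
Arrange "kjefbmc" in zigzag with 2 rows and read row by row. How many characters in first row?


Zigzag "kjefbmc" into 2 rows:
Placing characters:
  'k' => row 0
  'j' => row 1
  'e' => row 0
  'f' => row 1
  'b' => row 0
  'm' => row 1
  'c' => row 0
Rows:
  Row 0: "kebc"
  Row 1: "jfm"
First row length: 4

4


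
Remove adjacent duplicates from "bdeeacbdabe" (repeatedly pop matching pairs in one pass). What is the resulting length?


Input: bdeeacbdabe
Stack-based adjacent duplicate removal:
  Read 'b': push. Stack: b
  Read 'd': push. Stack: bd
  Read 'e': push. Stack: bde
  Read 'e': matches stack top 'e' => pop. Stack: bd
  Read 'a': push. Stack: bda
  Read 'c': push. Stack: bdac
  Read 'b': push. Stack: bdacb
  Read 'd': push. Stack: bdacbd
  Read 'a': push. Stack: bdacbda
  Read 'b': push. Stack: bdacbdab
  Read 'e': push. Stack: bdacbdabe
Final stack: "bdacbdabe" (length 9)

9


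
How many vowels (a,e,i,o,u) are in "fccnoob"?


Input: fccnoob
Checking each character:
  'f' at position 0: consonant
  'c' at position 1: consonant
  'c' at position 2: consonant
  'n' at position 3: consonant
  'o' at position 4: vowel (running total: 1)
  'o' at position 5: vowel (running total: 2)
  'b' at position 6: consonant
Total vowels: 2

2


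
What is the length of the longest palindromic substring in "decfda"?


Input: "decfda"
Checking substrings for palindromes:
  No multi-char palindromic substrings found
Longest palindromic substring: "d" with length 1

1


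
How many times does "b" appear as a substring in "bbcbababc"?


Searching for "b" in "bbcbababc"
Scanning each position:
  Position 0: "b" => MATCH
  Position 1: "b" => MATCH
  Position 2: "c" => no
  Position 3: "b" => MATCH
  Position 4: "a" => no
  Position 5: "b" => MATCH
  Position 6: "a" => no
  Position 7: "b" => MATCH
  Position 8: "c" => no
Total occurrences: 5

5


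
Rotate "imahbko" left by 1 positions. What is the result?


Input: "imahbko", rotate left by 1
First 1 characters: "i"
Remaining characters: "mahbko"
Concatenate remaining + first: "mahbko" + "i" = "mahbkoi"

mahbkoi


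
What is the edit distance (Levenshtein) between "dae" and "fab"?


Computing edit distance: "dae" -> "fab"
DP table:
           f    a    b
      0    1    2    3
  d   1    1    2    3
  a   2    2    1    2
  e   3    3    2    2
Edit distance = dp[3][3] = 2

2


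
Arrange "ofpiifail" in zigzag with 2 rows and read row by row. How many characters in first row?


Zigzag "ofpiifail" into 2 rows:
Placing characters:
  'o' => row 0
  'f' => row 1
  'p' => row 0
  'i' => row 1
  'i' => row 0
  'f' => row 1
  'a' => row 0
  'i' => row 1
  'l' => row 0
Rows:
  Row 0: "opial"
  Row 1: "fifi"
First row length: 5

5


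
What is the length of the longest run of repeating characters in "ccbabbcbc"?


Input: "ccbabbcbc"
Scanning for longest run:
  Position 1 ('c'): continues run of 'c', length=2
  Position 2 ('b'): new char, reset run to 1
  Position 3 ('a'): new char, reset run to 1
  Position 4 ('b'): new char, reset run to 1
  Position 5 ('b'): continues run of 'b', length=2
  Position 6 ('c'): new char, reset run to 1
  Position 7 ('b'): new char, reset run to 1
  Position 8 ('c'): new char, reset run to 1
Longest run: 'c' with length 2

2


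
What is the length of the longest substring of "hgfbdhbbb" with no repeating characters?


Input: "hgfbdhbbb"
Sliding window (track last position of each char):
  Position 0 ('h'): window [0,0] length 1 -- new best
  Position 1 ('g'): window [0,1] length 2 -- new best
  Position 2 ('f'): window [0,2] length 3 -- new best
  Position 3 ('b'): window [0,3] length 4 -- new best
  Position 4 ('d'): window [0,4] length 5 -- new best
  Position 5 ('h'): repeat (last at 0), move window start to 1
  Position 5 ('h'): window [1,5] length 5
  Position 6 ('b'): repeat (last at 3), move window start to 4
  Position 6 ('b'): window [4,6] length 3
  Position 7 ('b'): repeat (last at 6), move window start to 7
  Position 7 ('b'): window [7,7] length 1
  Position 8 ('b'): repeat (last at 7), move window start to 8
  Position 8 ('b'): window [8,8] length 1
Longest substring with no repeats: "hgfbd" with length 5

5


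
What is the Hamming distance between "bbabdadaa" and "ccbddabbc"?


Comparing "bbabdadaa" and "ccbddabbc" position by position:
  Position 0: 'b' vs 'c' => differ
  Position 1: 'b' vs 'c' => differ
  Position 2: 'a' vs 'b' => differ
  Position 3: 'b' vs 'd' => differ
  Position 4: 'd' vs 'd' => same
  Position 5: 'a' vs 'a' => same
  Position 6: 'd' vs 'b' => differ
  Position 7: 'a' vs 'b' => differ
  Position 8: 'a' vs 'c' => differ
Total differences (Hamming distance): 7

7


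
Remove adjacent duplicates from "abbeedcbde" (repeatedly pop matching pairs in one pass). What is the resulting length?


Input: abbeedcbde
Stack-based adjacent duplicate removal:
  Read 'a': push. Stack: a
  Read 'b': push. Stack: ab
  Read 'b': matches stack top 'b' => pop. Stack: a
  Read 'e': push. Stack: ae
  Read 'e': matches stack top 'e' => pop. Stack: a
  Read 'd': push. Stack: ad
  Read 'c': push. Stack: adc
  Read 'b': push. Stack: adcb
  Read 'd': push. Stack: adcbd
  Read 'e': push. Stack: adcbde
Final stack: "adcbde" (length 6)

6


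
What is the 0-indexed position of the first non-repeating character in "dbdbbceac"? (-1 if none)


Input: dbdbbceac
Character frequencies:
  'a': 1
  'b': 3
  'c': 2
  'd': 2
  'e': 1
Scanning left to right for freq == 1:
  Position 0 ('d'): freq=2, skip
  Position 1 ('b'): freq=3, skip
  Position 2 ('d'): freq=2, skip
  Position 3 ('b'): freq=3, skip
  Position 4 ('b'): freq=3, skip
  Position 5 ('c'): freq=2, skip
  Position 6 ('e'): unique! => answer = 6

6


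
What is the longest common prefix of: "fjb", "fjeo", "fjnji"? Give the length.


Words: fjb, fjeo, fjnji
  Position 0: all 'f' => match
  Position 1: all 'j' => match
  Position 2: ('b', 'e', 'n') => mismatch, stop
LCP = "fj" (length 2)

2


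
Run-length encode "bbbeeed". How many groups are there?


Input: bbbeeed
Scanning for consecutive runs:
  Group 1: 'b' x 3 (positions 0-2)
  Group 2: 'e' x 3 (positions 3-5)
  Group 3: 'd' x 1 (positions 6-6)
Total groups: 3

3


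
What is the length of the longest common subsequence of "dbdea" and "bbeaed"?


LCS of "dbdea" and "bbeaed"
DP table:
           b    b    e    a    e    d
      0    0    0    0    0    0    0
  d   0    0    0    0    0    0    1
  b   0    1    1    1    1    1    1
  d   0    1    1    1    1    1    2
  e   0    1    1    2    2    2    2
  a   0    1    1    2    3    3    3
LCS length = dp[5][6] = 3

3


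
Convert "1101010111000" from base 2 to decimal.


Input: "1101010111000" in base 2
Positional expansion:
  Digit '1' (value 1) x 2^12 = 4096
  Digit '1' (value 1) x 2^11 = 2048
  Digit '0' (value 0) x 2^10 = 0
  Digit '1' (value 1) x 2^9 = 512
  Digit '0' (value 0) x 2^8 = 0
  Digit '1' (value 1) x 2^7 = 128
  Digit '0' (value 0) x 2^6 = 0
  Digit '1' (value 1) x 2^5 = 32
  Digit '1' (value 1) x 2^4 = 16
  Digit '1' (value 1) x 2^3 = 8
  Digit '0' (value 0) x 2^2 = 0
  Digit '0' (value 0) x 2^1 = 0
  Digit '0' (value 0) x 2^0 = 0
Sum = 6840

6840


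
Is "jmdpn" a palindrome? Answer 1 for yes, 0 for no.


Input: jmdpn
Reversed: npdmj
  Compare pos 0 ('j') with pos 4 ('n'): MISMATCH
  Compare pos 1 ('m') with pos 3 ('p'): MISMATCH
Result: not a palindrome

0


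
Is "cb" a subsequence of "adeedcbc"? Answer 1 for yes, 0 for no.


Check if "cb" is a subsequence of "adeedcbc"
Greedy scan:
  Position 0 ('a'): no match needed
  Position 1 ('d'): no match needed
  Position 2 ('e'): no match needed
  Position 3 ('e'): no match needed
  Position 4 ('d'): no match needed
  Position 5 ('c'): matches sub[0] = 'c'
  Position 6 ('b'): matches sub[1] = 'b'
  Position 7 ('c'): no match needed
All 2 characters matched => is a subsequence

1


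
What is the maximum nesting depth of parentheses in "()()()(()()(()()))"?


Input: "()()()(()()(()()))"
Tracking depth:
  Position 0 '(': depth becomes 1
  Position 1 ')': depth becomes 0
  Position 2 '(': depth becomes 1
  Position 3 ')': depth becomes 0
  Position 4 '(': depth becomes 1
  Position 5 ')': depth becomes 0
  Position 6 '(': depth becomes 1
  Position 7 '(': depth becomes 2
  Position 8 ')': depth becomes 1
  Position 9 '(': depth becomes 2
  Position 10 ')': depth becomes 1
  Position 11 '(': depth becomes 2
  Position 12 '(': depth becomes 3
  Position 13 ')': depth becomes 2
  Position 14 '(': depth becomes 3
  Position 15 ')': depth becomes 2
  Position 16 ')': depth becomes 1
  Position 17 ')': depth becomes 0
Maximum depth reached: 3

3


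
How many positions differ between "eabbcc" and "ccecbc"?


Comparing "eabbcc" and "ccecbc" position by position:
  Position 0: 'e' vs 'c' => DIFFER
  Position 1: 'a' vs 'c' => DIFFER
  Position 2: 'b' vs 'e' => DIFFER
  Position 3: 'b' vs 'c' => DIFFER
  Position 4: 'c' vs 'b' => DIFFER
  Position 5: 'c' vs 'c' => same
Positions that differ: 5

5


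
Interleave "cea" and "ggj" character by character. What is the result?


Interleaving "cea" and "ggj":
  Position 0: 'c' from first, 'g' from second => "cg"
  Position 1: 'e' from first, 'g' from second => "eg"
  Position 2: 'a' from first, 'j' from second => "aj"
Result: cgegaj

cgegaj


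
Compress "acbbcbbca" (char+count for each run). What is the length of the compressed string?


Input: acbbcbbca
Runs:
  'a' x 1 => "a1"
  'c' x 1 => "c1"
  'b' x 2 => "b2"
  'c' x 1 => "c1"
  'b' x 2 => "b2"
  'c' x 1 => "c1"
  'a' x 1 => "a1"
Compressed: "a1c1b2c1b2c1a1"
Compressed length: 14

14


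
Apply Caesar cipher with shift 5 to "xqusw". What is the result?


Caesar cipher: shift "xqusw" by 5
  'x' (pos 23) + 5 = pos 2 = 'c'
  'q' (pos 16) + 5 = pos 21 = 'v'
  'u' (pos 20) + 5 = pos 25 = 'z'
  's' (pos 18) + 5 = pos 23 = 'x'
  'w' (pos 22) + 5 = pos 1 = 'b'
Result: cvzxb

cvzxb


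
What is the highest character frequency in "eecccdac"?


Input: eecccdac
Character counts:
  'a': 1
  'c': 4
  'd': 1
  'e': 2
Maximum frequency: 4

4


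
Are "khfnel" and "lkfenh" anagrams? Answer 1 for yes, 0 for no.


Strings: "khfnel", "lkfenh"
Sorted first:  efhkln
Sorted second: efhkln
Sorted forms match => anagrams

1


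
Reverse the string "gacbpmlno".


Input: gacbpmlno
Reading characters right to left:
  Position 8: 'o'
  Position 7: 'n'
  Position 6: 'l'
  Position 5: 'm'
  Position 4: 'p'
  Position 3: 'b'
  Position 2: 'c'
  Position 1: 'a'
  Position 0: 'g'
Reversed: onlmpbcag

onlmpbcag


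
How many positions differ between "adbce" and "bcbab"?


Comparing "adbce" and "bcbab" position by position:
  Position 0: 'a' vs 'b' => DIFFER
  Position 1: 'd' vs 'c' => DIFFER
  Position 2: 'b' vs 'b' => same
  Position 3: 'c' vs 'a' => DIFFER
  Position 4: 'e' vs 'b' => DIFFER
Positions that differ: 4

4


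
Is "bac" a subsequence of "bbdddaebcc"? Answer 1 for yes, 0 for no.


Check if "bac" is a subsequence of "bbdddaebcc"
Greedy scan:
  Position 0 ('b'): matches sub[0] = 'b'
  Position 1 ('b'): no match needed
  Position 2 ('d'): no match needed
  Position 3 ('d'): no match needed
  Position 4 ('d'): no match needed
  Position 5 ('a'): matches sub[1] = 'a'
  Position 6 ('e'): no match needed
  Position 7 ('b'): no match needed
  Position 8 ('c'): matches sub[2] = 'c'
  Position 9 ('c'): no match needed
All 3 characters matched => is a subsequence

1


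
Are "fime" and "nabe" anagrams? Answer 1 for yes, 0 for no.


Strings: "fime", "nabe"
Sorted first:  efim
Sorted second: aben
Differ at position 0: 'e' vs 'a' => not anagrams

0


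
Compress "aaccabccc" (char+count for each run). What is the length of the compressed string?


Input: aaccabccc
Runs:
  'a' x 2 => "a2"
  'c' x 2 => "c2"
  'a' x 1 => "a1"
  'b' x 1 => "b1"
  'c' x 3 => "c3"
Compressed: "a2c2a1b1c3"
Compressed length: 10

10


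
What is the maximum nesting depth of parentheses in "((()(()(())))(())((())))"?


Input: "((()(()(())))(())((())))"
Tracking depth:
  Position 0 '(': depth becomes 1
  Position 1 '(': depth becomes 2
  Position 2 '(': depth becomes 3
  Position 3 ')': depth becomes 2
  Position 4 '(': depth becomes 3
  Position 5 '(': depth becomes 4
  Position 6 ')': depth becomes 3
  Position 7 '(': depth becomes 4
  Position 8 '(': depth becomes 5
  Position 9 ')': depth becomes 4
  Position 10 ')': depth becomes 3
  Position 11 ')': depth becomes 2
  Position 12 ')': depth becomes 1
  Position 13 '(': depth becomes 2
  Position 14 '(': depth becomes 3
  Position 15 ')': depth becomes 2
  Position 16 ')': depth becomes 1
  Position 17 '(': depth becomes 2
  Position 18 '(': depth becomes 3
  Position 19 '(': depth becomes 4
  Position 20 ')': depth becomes 3
  Position 21 ')': depth becomes 2
  Position 22 ')': depth becomes 1
  Position 23 ')': depth becomes 0
Maximum depth reached: 5

5


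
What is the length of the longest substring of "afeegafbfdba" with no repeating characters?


Input: "afeegafbfdba"
Sliding window (track last position of each char):
  Position 0 ('a'): window [0,0] length 1 -- new best
  Position 1 ('f'): window [0,1] length 2 -- new best
  Position 2 ('e'): window [0,2] length 3 -- new best
  Position 3 ('e'): repeat (last at 2), move window start to 3
  Position 3 ('e'): window [3,3] length 1
  Position 4 ('g'): window [3,4] length 2
  Position 5 ('a'): window [3,5] length 3
  Position 6 ('f'): window [3,6] length 4 -- new best
  Position 7 ('b'): window [3,7] length 5 -- new best
  Position 8 ('f'): repeat (last at 6), move window start to 7
  Position 8 ('f'): window [7,8] length 2
  Position 9 ('d'): window [7,9] length 3
  Position 10 ('b'): repeat (last at 7), move window start to 8
  Position 10 ('b'): window [8,10] length 3
  Position 11 ('a'): window [8,11] length 4
Longest substring with no repeats: "egafb" with length 5

5


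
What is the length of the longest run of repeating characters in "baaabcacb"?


Input: "baaabcacb"
Scanning for longest run:
  Position 1 ('a'): new char, reset run to 1
  Position 2 ('a'): continues run of 'a', length=2
  Position 3 ('a'): continues run of 'a', length=3
  Position 4 ('b'): new char, reset run to 1
  Position 5 ('c'): new char, reset run to 1
  Position 6 ('a'): new char, reset run to 1
  Position 7 ('c'): new char, reset run to 1
  Position 8 ('b'): new char, reset run to 1
Longest run: 'a' with length 3

3


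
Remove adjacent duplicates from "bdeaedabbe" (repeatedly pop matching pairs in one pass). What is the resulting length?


Input: bdeaedabbe
Stack-based adjacent duplicate removal:
  Read 'b': push. Stack: b
  Read 'd': push. Stack: bd
  Read 'e': push. Stack: bde
  Read 'a': push. Stack: bdea
  Read 'e': push. Stack: bdeae
  Read 'd': push. Stack: bdeaed
  Read 'a': push. Stack: bdeaeda
  Read 'b': push. Stack: bdeaedab
  Read 'b': matches stack top 'b' => pop. Stack: bdeaeda
  Read 'e': push. Stack: bdeaedae
Final stack: "bdeaedae" (length 8)

8


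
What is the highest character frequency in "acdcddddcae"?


Input: acdcddddcae
Character counts:
  'a': 2
  'c': 3
  'd': 5
  'e': 1
Maximum frequency: 5

5


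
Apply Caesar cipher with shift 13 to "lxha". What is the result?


Caesar cipher: shift "lxha" by 13
  'l' (pos 11) + 13 = pos 24 = 'y'
  'x' (pos 23) + 13 = pos 10 = 'k'
  'h' (pos 7) + 13 = pos 20 = 'u'
  'a' (pos 0) + 13 = pos 13 = 'n'
Result: ykun

ykun


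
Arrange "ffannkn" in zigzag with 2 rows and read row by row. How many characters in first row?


Zigzag "ffannkn" into 2 rows:
Placing characters:
  'f' => row 0
  'f' => row 1
  'a' => row 0
  'n' => row 1
  'n' => row 0
  'k' => row 1
  'n' => row 0
Rows:
  Row 0: "fann"
  Row 1: "fnk"
First row length: 4

4


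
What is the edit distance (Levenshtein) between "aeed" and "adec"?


Computing edit distance: "aeed" -> "adec"
DP table:
           a    d    e    c
      0    1    2    3    4
  a   1    0    1    2    3
  e   2    1    1    1    2
  e   3    2    2    1    2
  d   4    3    2    2    2
Edit distance = dp[4][4] = 2

2


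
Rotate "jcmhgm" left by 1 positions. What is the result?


Input: "jcmhgm", rotate left by 1
First 1 characters: "j"
Remaining characters: "cmhgm"
Concatenate remaining + first: "cmhgm" + "j" = "cmhgmj"

cmhgmj


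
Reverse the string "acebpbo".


Input: acebpbo
Reading characters right to left:
  Position 6: 'o'
  Position 5: 'b'
  Position 4: 'p'
  Position 3: 'b'
  Position 2: 'e'
  Position 1: 'c'
  Position 0: 'a'
Reversed: obpbeca

obpbeca


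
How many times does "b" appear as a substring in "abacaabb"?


Searching for "b" in "abacaabb"
Scanning each position:
  Position 0: "a" => no
  Position 1: "b" => MATCH
  Position 2: "a" => no
  Position 3: "c" => no
  Position 4: "a" => no
  Position 5: "a" => no
  Position 6: "b" => MATCH
  Position 7: "b" => MATCH
Total occurrences: 3

3


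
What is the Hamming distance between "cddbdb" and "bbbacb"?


Comparing "cddbdb" and "bbbacb" position by position:
  Position 0: 'c' vs 'b' => differ
  Position 1: 'd' vs 'b' => differ
  Position 2: 'd' vs 'b' => differ
  Position 3: 'b' vs 'a' => differ
  Position 4: 'd' vs 'c' => differ
  Position 5: 'b' vs 'b' => same
Total differences (Hamming distance): 5

5


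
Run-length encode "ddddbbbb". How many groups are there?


Input: ddddbbbb
Scanning for consecutive runs:
  Group 1: 'd' x 4 (positions 0-3)
  Group 2: 'b' x 4 (positions 4-7)
Total groups: 2

2


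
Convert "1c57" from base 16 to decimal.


Input: "1c57" in base 16
Positional expansion:
  Digit '1' (value 1) x 16^3 = 4096
  Digit 'c' (value 12) x 16^2 = 3072
  Digit '5' (value 5) x 16^1 = 80
  Digit '7' (value 7) x 16^0 = 7
Sum = 7255

7255


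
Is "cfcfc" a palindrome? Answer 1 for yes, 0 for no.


Input: cfcfc
Reversed: cfcfc
  Compare pos 0 ('c') with pos 4 ('c'): match
  Compare pos 1 ('f') with pos 3 ('f'): match
Result: palindrome

1


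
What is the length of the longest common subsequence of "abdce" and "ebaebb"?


LCS of "abdce" and "ebaebb"
DP table:
           e    b    a    e    b    b
      0    0    0    0    0    0    0
  a   0    0    0    1    1    1    1
  b   0    0    1    1    1    2    2
  d   0    0    1    1    1    2    2
  c   0    0    1    1    1    2    2
  e   0    1    1    1    2    2    2
LCS length = dp[5][6] = 2

2


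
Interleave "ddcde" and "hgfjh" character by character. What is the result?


Interleaving "ddcde" and "hgfjh":
  Position 0: 'd' from first, 'h' from second => "dh"
  Position 1: 'd' from first, 'g' from second => "dg"
  Position 2: 'c' from first, 'f' from second => "cf"
  Position 3: 'd' from first, 'j' from second => "dj"
  Position 4: 'e' from first, 'h' from second => "eh"
Result: dhdgcfdjeh

dhdgcfdjeh


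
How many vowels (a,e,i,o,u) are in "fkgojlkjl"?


Input: fkgojlkjl
Checking each character:
  'f' at position 0: consonant
  'k' at position 1: consonant
  'g' at position 2: consonant
  'o' at position 3: vowel (running total: 1)
  'j' at position 4: consonant
  'l' at position 5: consonant
  'k' at position 6: consonant
  'j' at position 7: consonant
  'l' at position 8: consonant
Total vowels: 1

1


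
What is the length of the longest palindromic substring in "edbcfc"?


Input: "edbcfc"
Checking substrings for palindromes:
  [3:6] "cfc" (len 3) => palindrome
Longest palindromic substring: "cfc" with length 3

3


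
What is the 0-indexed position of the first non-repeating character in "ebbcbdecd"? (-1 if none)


Input: ebbcbdecd
Character frequencies:
  'b': 3
  'c': 2
  'd': 2
  'e': 2
Scanning left to right for freq == 1:
  Position 0 ('e'): freq=2, skip
  Position 1 ('b'): freq=3, skip
  Position 2 ('b'): freq=3, skip
  Position 3 ('c'): freq=2, skip
  Position 4 ('b'): freq=3, skip
  Position 5 ('d'): freq=2, skip
  Position 6 ('e'): freq=2, skip
  Position 7 ('c'): freq=2, skip
  Position 8 ('d'): freq=2, skip
  No unique character found => answer = -1

-1


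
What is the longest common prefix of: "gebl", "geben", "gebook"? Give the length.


Words: gebl, geben, gebook
  Position 0: all 'g' => match
  Position 1: all 'e' => match
  Position 2: all 'b' => match
  Position 3: ('l', 'e', 'o') => mismatch, stop
LCP = "geb" (length 3)

3


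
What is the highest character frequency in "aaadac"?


Input: aaadac
Character counts:
  'a': 4
  'c': 1
  'd': 1
Maximum frequency: 4

4


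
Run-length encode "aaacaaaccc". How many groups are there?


Input: aaacaaaccc
Scanning for consecutive runs:
  Group 1: 'a' x 3 (positions 0-2)
  Group 2: 'c' x 1 (positions 3-3)
  Group 3: 'a' x 3 (positions 4-6)
  Group 4: 'c' x 3 (positions 7-9)
Total groups: 4

4


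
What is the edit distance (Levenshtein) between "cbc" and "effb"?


Computing edit distance: "cbc" -> "effb"
DP table:
           e    f    f    b
      0    1    2    3    4
  c   1    1    2    3    4
  b   2    2    2    3    3
  c   3    3    3    3    4
Edit distance = dp[3][4] = 4

4


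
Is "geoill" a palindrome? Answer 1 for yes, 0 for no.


Input: geoill
Reversed: llioeg
  Compare pos 0 ('g') with pos 5 ('l'): MISMATCH
  Compare pos 1 ('e') with pos 4 ('l'): MISMATCH
  Compare pos 2 ('o') with pos 3 ('i'): MISMATCH
Result: not a palindrome

0


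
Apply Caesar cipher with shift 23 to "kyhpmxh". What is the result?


Caesar cipher: shift "kyhpmxh" by 23
  'k' (pos 10) + 23 = pos 7 = 'h'
  'y' (pos 24) + 23 = pos 21 = 'v'
  'h' (pos 7) + 23 = pos 4 = 'e'
  'p' (pos 15) + 23 = pos 12 = 'm'
  'm' (pos 12) + 23 = pos 9 = 'j'
  'x' (pos 23) + 23 = pos 20 = 'u'
  'h' (pos 7) + 23 = pos 4 = 'e'
Result: hvemjue

hvemjue


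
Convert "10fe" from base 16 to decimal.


Input: "10fe" in base 16
Positional expansion:
  Digit '1' (value 1) x 16^3 = 4096
  Digit '0' (value 0) x 16^2 = 0
  Digit 'f' (value 15) x 16^1 = 240
  Digit 'e' (value 14) x 16^0 = 14
Sum = 4350

4350


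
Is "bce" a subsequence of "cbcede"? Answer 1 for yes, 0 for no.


Check if "bce" is a subsequence of "cbcede"
Greedy scan:
  Position 0 ('c'): no match needed
  Position 1 ('b'): matches sub[0] = 'b'
  Position 2 ('c'): matches sub[1] = 'c'
  Position 3 ('e'): matches sub[2] = 'e'
  Position 4 ('d'): no match needed
  Position 5 ('e'): no match needed
All 3 characters matched => is a subsequence

1


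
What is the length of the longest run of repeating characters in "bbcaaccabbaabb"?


Input: "bbcaaccabbaabb"
Scanning for longest run:
  Position 1 ('b'): continues run of 'b', length=2
  Position 2 ('c'): new char, reset run to 1
  Position 3 ('a'): new char, reset run to 1
  Position 4 ('a'): continues run of 'a', length=2
  Position 5 ('c'): new char, reset run to 1
  Position 6 ('c'): continues run of 'c', length=2
  Position 7 ('a'): new char, reset run to 1
  Position 8 ('b'): new char, reset run to 1
  Position 9 ('b'): continues run of 'b', length=2
  Position 10 ('a'): new char, reset run to 1
  Position 11 ('a'): continues run of 'a', length=2
  Position 12 ('b'): new char, reset run to 1
  Position 13 ('b'): continues run of 'b', length=2
Longest run: 'b' with length 2

2


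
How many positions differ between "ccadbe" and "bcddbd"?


Comparing "ccadbe" and "bcddbd" position by position:
  Position 0: 'c' vs 'b' => DIFFER
  Position 1: 'c' vs 'c' => same
  Position 2: 'a' vs 'd' => DIFFER
  Position 3: 'd' vs 'd' => same
  Position 4: 'b' vs 'b' => same
  Position 5: 'e' vs 'd' => DIFFER
Positions that differ: 3

3


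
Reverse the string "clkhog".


Input: clkhog
Reading characters right to left:
  Position 5: 'g'
  Position 4: 'o'
  Position 3: 'h'
  Position 2: 'k'
  Position 1: 'l'
  Position 0: 'c'
Reversed: gohklc

gohklc


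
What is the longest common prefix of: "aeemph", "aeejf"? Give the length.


Words: aeemph, aeejf
  Position 0: all 'a' => match
  Position 1: all 'e' => match
  Position 2: all 'e' => match
  Position 3: ('m', 'j') => mismatch, stop
LCP = "aee" (length 3)

3


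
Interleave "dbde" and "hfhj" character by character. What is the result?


Interleaving "dbde" and "hfhj":
  Position 0: 'd' from first, 'h' from second => "dh"
  Position 1: 'b' from first, 'f' from second => "bf"
  Position 2: 'd' from first, 'h' from second => "dh"
  Position 3: 'e' from first, 'j' from second => "ej"
Result: dhbfdhej

dhbfdhej


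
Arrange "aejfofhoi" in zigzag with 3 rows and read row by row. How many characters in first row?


Zigzag "aejfofhoi" into 3 rows:
Placing characters:
  'a' => row 0
  'e' => row 1
  'j' => row 2
  'f' => row 1
  'o' => row 0
  'f' => row 1
  'h' => row 2
  'o' => row 1
  'i' => row 0
Rows:
  Row 0: "aoi"
  Row 1: "effo"
  Row 2: "jh"
First row length: 3

3


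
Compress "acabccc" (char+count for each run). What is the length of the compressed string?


Input: acabccc
Runs:
  'a' x 1 => "a1"
  'c' x 1 => "c1"
  'a' x 1 => "a1"
  'b' x 1 => "b1"
  'c' x 3 => "c3"
Compressed: "a1c1a1b1c3"
Compressed length: 10

10


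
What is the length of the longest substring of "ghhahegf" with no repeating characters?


Input: "ghhahegf"
Sliding window (track last position of each char):
  Position 0 ('g'): window [0,0] length 1 -- new best
  Position 1 ('h'): window [0,1] length 2 -- new best
  Position 2 ('h'): repeat (last at 1), move window start to 2
  Position 2 ('h'): window [2,2] length 1
  Position 3 ('a'): window [2,3] length 2
  Position 4 ('h'): repeat (last at 2), move window start to 3
  Position 4 ('h'): window [3,4] length 2
  Position 5 ('e'): window [3,5] length 3 -- new best
  Position 6 ('g'): window [3,6] length 4 -- new best
  Position 7 ('f'): window [3,7] length 5 -- new best
Longest substring with no repeats: "ahegf" with length 5

5


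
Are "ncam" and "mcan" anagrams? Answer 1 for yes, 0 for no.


Strings: "ncam", "mcan"
Sorted first:  acmn
Sorted second: acmn
Sorted forms match => anagrams

1


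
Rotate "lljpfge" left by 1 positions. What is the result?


Input: "lljpfge", rotate left by 1
First 1 characters: "l"
Remaining characters: "ljpfge"
Concatenate remaining + first: "ljpfge" + "l" = "ljpfgel"

ljpfgel


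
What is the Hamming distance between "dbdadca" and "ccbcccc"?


Comparing "dbdadca" and "ccbcccc" position by position:
  Position 0: 'd' vs 'c' => differ
  Position 1: 'b' vs 'c' => differ
  Position 2: 'd' vs 'b' => differ
  Position 3: 'a' vs 'c' => differ
  Position 4: 'd' vs 'c' => differ
  Position 5: 'c' vs 'c' => same
  Position 6: 'a' vs 'c' => differ
Total differences (Hamming distance): 6

6


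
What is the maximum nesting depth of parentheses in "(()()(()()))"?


Input: "(()()(()()))"
Tracking depth:
  Position 0 '(': depth becomes 1
  Position 1 '(': depth becomes 2
  Position 2 ')': depth becomes 1
  Position 3 '(': depth becomes 2
  Position 4 ')': depth becomes 1
  Position 5 '(': depth becomes 2
  Position 6 '(': depth becomes 3
  Position 7 ')': depth becomes 2
  Position 8 '(': depth becomes 3
  Position 9 ')': depth becomes 2
  Position 10 ')': depth becomes 1
  Position 11 ')': depth becomes 0
Maximum depth reached: 3

3


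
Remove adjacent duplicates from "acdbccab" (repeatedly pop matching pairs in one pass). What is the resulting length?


Input: acdbccab
Stack-based adjacent duplicate removal:
  Read 'a': push. Stack: a
  Read 'c': push. Stack: ac
  Read 'd': push. Stack: acd
  Read 'b': push. Stack: acdb
  Read 'c': push. Stack: acdbc
  Read 'c': matches stack top 'c' => pop. Stack: acdb
  Read 'a': push. Stack: acdba
  Read 'b': push. Stack: acdbab
Final stack: "acdbab" (length 6)

6


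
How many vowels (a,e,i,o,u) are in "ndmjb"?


Input: ndmjb
Checking each character:
  'n' at position 0: consonant
  'd' at position 1: consonant
  'm' at position 2: consonant
  'j' at position 3: consonant
  'b' at position 4: consonant
Total vowels: 0

0


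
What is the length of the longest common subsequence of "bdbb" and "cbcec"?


LCS of "bdbb" and "cbcec"
DP table:
           c    b    c    e    c
      0    0    0    0    0    0
  b   0    0    1    1    1    1
  d   0    0    1    1    1    1
  b   0    0    1    1    1    1
  b   0    0    1    1    1    1
LCS length = dp[4][5] = 1

1


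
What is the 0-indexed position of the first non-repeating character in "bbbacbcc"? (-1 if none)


Input: bbbacbcc
Character frequencies:
  'a': 1
  'b': 4
  'c': 3
Scanning left to right for freq == 1:
  Position 0 ('b'): freq=4, skip
  Position 1 ('b'): freq=4, skip
  Position 2 ('b'): freq=4, skip
  Position 3 ('a'): unique! => answer = 3

3


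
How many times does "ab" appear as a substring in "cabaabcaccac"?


Searching for "ab" in "cabaabcaccac"
Scanning each position:
  Position 0: "ca" => no
  Position 1: "ab" => MATCH
  Position 2: "ba" => no
  Position 3: "aa" => no
  Position 4: "ab" => MATCH
  Position 5: "bc" => no
  Position 6: "ca" => no
  Position 7: "ac" => no
  Position 8: "cc" => no
  Position 9: "ca" => no
  Position 10: "ac" => no
Total occurrences: 2

2


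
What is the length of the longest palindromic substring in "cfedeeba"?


Input: "cfedeeba"
Checking substrings for palindromes:
  [2:5] "ede" (len 3) => palindrome
  [4:6] "ee" (len 2) => palindrome
Longest palindromic substring: "ede" with length 3

3


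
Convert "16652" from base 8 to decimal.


Input: "16652" in base 8
Positional expansion:
  Digit '1' (value 1) x 8^4 = 4096
  Digit '6' (value 6) x 8^3 = 3072
  Digit '6' (value 6) x 8^2 = 384
  Digit '5' (value 5) x 8^1 = 40
  Digit '2' (value 2) x 8^0 = 2
Sum = 7594

7594


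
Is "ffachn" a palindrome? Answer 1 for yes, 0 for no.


Input: ffachn
Reversed: nhcaff
  Compare pos 0 ('f') with pos 5 ('n'): MISMATCH
  Compare pos 1 ('f') with pos 4 ('h'): MISMATCH
  Compare pos 2 ('a') with pos 3 ('c'): MISMATCH
Result: not a palindrome

0


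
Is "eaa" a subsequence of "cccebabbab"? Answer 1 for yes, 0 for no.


Check if "eaa" is a subsequence of "cccebabbab"
Greedy scan:
  Position 0 ('c'): no match needed
  Position 1 ('c'): no match needed
  Position 2 ('c'): no match needed
  Position 3 ('e'): matches sub[0] = 'e'
  Position 4 ('b'): no match needed
  Position 5 ('a'): matches sub[1] = 'a'
  Position 6 ('b'): no match needed
  Position 7 ('b'): no match needed
  Position 8 ('a'): matches sub[2] = 'a'
  Position 9 ('b'): no match needed
All 3 characters matched => is a subsequence

1


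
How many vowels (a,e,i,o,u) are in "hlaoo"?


Input: hlaoo
Checking each character:
  'h' at position 0: consonant
  'l' at position 1: consonant
  'a' at position 2: vowel (running total: 1)
  'o' at position 3: vowel (running total: 2)
  'o' at position 4: vowel (running total: 3)
Total vowels: 3

3


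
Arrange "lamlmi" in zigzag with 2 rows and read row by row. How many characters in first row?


Zigzag "lamlmi" into 2 rows:
Placing characters:
  'l' => row 0
  'a' => row 1
  'm' => row 0
  'l' => row 1
  'm' => row 0
  'i' => row 1
Rows:
  Row 0: "lmm"
  Row 1: "ali"
First row length: 3

3


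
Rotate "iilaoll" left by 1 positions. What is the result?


Input: "iilaoll", rotate left by 1
First 1 characters: "i"
Remaining characters: "ilaoll"
Concatenate remaining + first: "ilaoll" + "i" = "ilaolli"

ilaolli


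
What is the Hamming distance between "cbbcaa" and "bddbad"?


Comparing "cbbcaa" and "bddbad" position by position:
  Position 0: 'c' vs 'b' => differ
  Position 1: 'b' vs 'd' => differ
  Position 2: 'b' vs 'd' => differ
  Position 3: 'c' vs 'b' => differ
  Position 4: 'a' vs 'a' => same
  Position 5: 'a' vs 'd' => differ
Total differences (Hamming distance): 5

5


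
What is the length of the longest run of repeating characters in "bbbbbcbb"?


Input: "bbbbbcbb"
Scanning for longest run:
  Position 1 ('b'): continues run of 'b', length=2
  Position 2 ('b'): continues run of 'b', length=3
  Position 3 ('b'): continues run of 'b', length=4
  Position 4 ('b'): continues run of 'b', length=5
  Position 5 ('c'): new char, reset run to 1
  Position 6 ('b'): new char, reset run to 1
  Position 7 ('b'): continues run of 'b', length=2
Longest run: 'b' with length 5

5


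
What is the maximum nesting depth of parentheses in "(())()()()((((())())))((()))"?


Input: "(())()()()((((())())))((()))"
Tracking depth:
  Position 0 '(': depth becomes 1
  Position 1 '(': depth becomes 2
  Position 2 ')': depth becomes 1
  Position 3 ')': depth becomes 0
  Position 4 '(': depth becomes 1
  Position 5 ')': depth becomes 0
  Position 6 '(': depth becomes 1
  Position 7 ')': depth becomes 0
  Position 8 '(': depth becomes 1
  Position 9 ')': depth becomes 0
  Position 10 '(': depth becomes 1
  Position 11 '(': depth becomes 2
  Position 12 '(': depth becomes 3
  Position 13 '(': depth becomes 4
  Position 14 '(': depth becomes 5
  Position 15 ')': depth becomes 4
  Position 16 ')': depth becomes 3
  Position 17 '(': depth becomes 4
  Position 18 ')': depth becomes 3
  Position 19 ')': depth becomes 2
  Position 20 ')': depth becomes 1
  Position 21 ')': depth becomes 0
  Position 22 '(': depth becomes 1
  Position 23 '(': depth becomes 2
  Position 24 '(': depth becomes 3
  Position 25 ')': depth becomes 2
  Position 26 ')': depth becomes 1
  Position 27 ')': depth becomes 0
Maximum depth reached: 5

5


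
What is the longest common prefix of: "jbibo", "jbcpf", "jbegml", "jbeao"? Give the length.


Words: jbibo, jbcpf, jbegml, jbeao
  Position 0: all 'j' => match
  Position 1: all 'b' => match
  Position 2: ('i', 'c', 'e', 'e') => mismatch, stop
LCP = "jb" (length 2)

2


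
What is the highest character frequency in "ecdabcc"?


Input: ecdabcc
Character counts:
  'a': 1
  'b': 1
  'c': 3
  'd': 1
  'e': 1
Maximum frequency: 3

3


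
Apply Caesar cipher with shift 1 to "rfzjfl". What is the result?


Caesar cipher: shift "rfzjfl" by 1
  'r' (pos 17) + 1 = pos 18 = 's'
  'f' (pos 5) + 1 = pos 6 = 'g'
  'z' (pos 25) + 1 = pos 0 = 'a'
  'j' (pos 9) + 1 = pos 10 = 'k'
  'f' (pos 5) + 1 = pos 6 = 'g'
  'l' (pos 11) + 1 = pos 12 = 'm'
Result: sgakgm

sgakgm


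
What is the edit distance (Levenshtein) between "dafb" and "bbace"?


Computing edit distance: "dafb" -> "bbace"
DP table:
           b    b    a    c    e
      0    1    2    3    4    5
  d   1    1    2    3    4    5
  a   2    2    2    2    3    4
  f   3    3    3    3    3    4
  b   4    3    3    4    4    4
Edit distance = dp[4][5] = 4

4


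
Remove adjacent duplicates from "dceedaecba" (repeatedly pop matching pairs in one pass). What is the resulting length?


Input: dceedaecba
Stack-based adjacent duplicate removal:
  Read 'd': push. Stack: d
  Read 'c': push. Stack: dc
  Read 'e': push. Stack: dce
  Read 'e': matches stack top 'e' => pop. Stack: dc
  Read 'd': push. Stack: dcd
  Read 'a': push. Stack: dcda
  Read 'e': push. Stack: dcdae
  Read 'c': push. Stack: dcdaec
  Read 'b': push. Stack: dcdaecb
  Read 'a': push. Stack: dcdaecba
Final stack: "dcdaecba" (length 8)

8


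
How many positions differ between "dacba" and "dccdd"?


Comparing "dacba" and "dccdd" position by position:
  Position 0: 'd' vs 'd' => same
  Position 1: 'a' vs 'c' => DIFFER
  Position 2: 'c' vs 'c' => same
  Position 3: 'b' vs 'd' => DIFFER
  Position 4: 'a' vs 'd' => DIFFER
Positions that differ: 3

3


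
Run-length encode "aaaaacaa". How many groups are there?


Input: aaaaacaa
Scanning for consecutive runs:
  Group 1: 'a' x 5 (positions 0-4)
  Group 2: 'c' x 1 (positions 5-5)
  Group 3: 'a' x 2 (positions 6-7)
Total groups: 3

3


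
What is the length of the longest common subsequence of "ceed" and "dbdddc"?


LCS of "ceed" and "dbdddc"
DP table:
           d    b    d    d    d    c
      0    0    0    0    0    0    0
  c   0    0    0    0    0    0    1
  e   0    0    0    0    0    0    1
  e   0    0    0    0    0    0    1
  d   0    1    1    1    1    1    1
LCS length = dp[4][6] = 1

1


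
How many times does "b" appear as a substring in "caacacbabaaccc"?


Searching for "b" in "caacacbabaaccc"
Scanning each position:
  Position 0: "c" => no
  Position 1: "a" => no
  Position 2: "a" => no
  Position 3: "c" => no
  Position 4: "a" => no
  Position 5: "c" => no
  Position 6: "b" => MATCH
  Position 7: "a" => no
  Position 8: "b" => MATCH
  Position 9: "a" => no
  Position 10: "a" => no
  Position 11: "c" => no
  Position 12: "c" => no
  Position 13: "c" => no
Total occurrences: 2

2


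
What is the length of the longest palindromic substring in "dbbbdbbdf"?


Input: "dbbbdbbdf"
Checking substrings for palindromes:
  [0:5] "dbbbd" (len 5) => palindrome
  [2:7] "bbdbb" (len 5) => palindrome
  [4:8] "dbbd" (len 4) => palindrome
  [1:4] "bbb" (len 3) => palindrome
  [3:6] "bdb" (len 3) => palindrome
  [1:3] "bb" (len 2) => palindrome
Longest palindromic substring: "dbbbd" with length 5

5


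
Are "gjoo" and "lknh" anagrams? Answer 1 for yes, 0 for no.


Strings: "gjoo", "lknh"
Sorted first:  gjoo
Sorted second: hkln
Differ at position 0: 'g' vs 'h' => not anagrams

0


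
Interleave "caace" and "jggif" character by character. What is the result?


Interleaving "caace" and "jggif":
  Position 0: 'c' from first, 'j' from second => "cj"
  Position 1: 'a' from first, 'g' from second => "ag"
  Position 2: 'a' from first, 'g' from second => "ag"
  Position 3: 'c' from first, 'i' from second => "ci"
  Position 4: 'e' from first, 'f' from second => "ef"
Result: cjagagcief

cjagagcief


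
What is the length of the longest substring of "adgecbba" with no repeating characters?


Input: "adgecbba"
Sliding window (track last position of each char):
  Position 0 ('a'): window [0,0] length 1 -- new best
  Position 1 ('d'): window [0,1] length 2 -- new best
  Position 2 ('g'): window [0,2] length 3 -- new best
  Position 3 ('e'): window [0,3] length 4 -- new best
  Position 4 ('c'): window [0,4] length 5 -- new best
  Position 5 ('b'): window [0,5] length 6 -- new best
  Position 6 ('b'): repeat (last at 5), move window start to 6
  Position 6 ('b'): window [6,6] length 1
  Position 7 ('a'): window [6,7] length 2
Longest substring with no repeats: "adgecb" with length 6

6


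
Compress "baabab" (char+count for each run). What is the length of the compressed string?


Input: baabab
Runs:
  'b' x 1 => "b1"
  'a' x 2 => "a2"
  'b' x 1 => "b1"
  'a' x 1 => "a1"
  'b' x 1 => "b1"
Compressed: "b1a2b1a1b1"
Compressed length: 10

10


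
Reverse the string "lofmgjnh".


Input: lofmgjnh
Reading characters right to left:
  Position 7: 'h'
  Position 6: 'n'
  Position 5: 'j'
  Position 4: 'g'
  Position 3: 'm'
  Position 2: 'f'
  Position 1: 'o'
  Position 0: 'l'
Reversed: hnjgmfol

hnjgmfol


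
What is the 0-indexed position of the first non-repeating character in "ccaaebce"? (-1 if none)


Input: ccaaebce
Character frequencies:
  'a': 2
  'b': 1
  'c': 3
  'e': 2
Scanning left to right for freq == 1:
  Position 0 ('c'): freq=3, skip
  Position 1 ('c'): freq=3, skip
  Position 2 ('a'): freq=2, skip
  Position 3 ('a'): freq=2, skip
  Position 4 ('e'): freq=2, skip
  Position 5 ('b'): unique! => answer = 5

5


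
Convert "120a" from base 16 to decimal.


Input: "120a" in base 16
Positional expansion:
  Digit '1' (value 1) x 16^3 = 4096
  Digit '2' (value 2) x 16^2 = 512
  Digit '0' (value 0) x 16^1 = 0
  Digit 'a' (value 10) x 16^0 = 10
Sum = 4618

4618


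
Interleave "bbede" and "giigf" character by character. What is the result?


Interleaving "bbede" and "giigf":
  Position 0: 'b' from first, 'g' from second => "bg"
  Position 1: 'b' from first, 'i' from second => "bi"
  Position 2: 'e' from first, 'i' from second => "ei"
  Position 3: 'd' from first, 'g' from second => "dg"
  Position 4: 'e' from first, 'f' from second => "ef"
Result: bgbieidgef

bgbieidgef
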